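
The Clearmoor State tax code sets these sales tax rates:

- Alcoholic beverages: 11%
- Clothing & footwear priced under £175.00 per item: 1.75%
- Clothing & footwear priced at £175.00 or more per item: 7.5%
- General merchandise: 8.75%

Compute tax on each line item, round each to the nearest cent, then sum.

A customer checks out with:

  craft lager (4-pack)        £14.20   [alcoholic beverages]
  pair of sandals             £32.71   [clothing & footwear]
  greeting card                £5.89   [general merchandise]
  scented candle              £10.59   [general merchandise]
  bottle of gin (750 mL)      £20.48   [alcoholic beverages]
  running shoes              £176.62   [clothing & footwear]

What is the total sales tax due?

£19.08

Craft lager (4-pack) £14.20: alcoholic beverages → 11% → £1.56
Pair of sandals £32.71: clothing & footwear, under £175.00 → 1.75% → £0.57
Greeting card £5.89: general merchandise → 8.75% → £0.52
Scented candle £10.59: general merchandise → 8.75% → £0.93
Bottle of gin (750 mL) £20.48: alcoholic beverages → 11% → £2.25
Running shoes £176.62: clothing & footwear, £175.00 or more → 7.5% → £13.25
Total tax = £1.56 + £0.57 + £0.52 + £0.93 + £2.25 + £13.25 = £19.08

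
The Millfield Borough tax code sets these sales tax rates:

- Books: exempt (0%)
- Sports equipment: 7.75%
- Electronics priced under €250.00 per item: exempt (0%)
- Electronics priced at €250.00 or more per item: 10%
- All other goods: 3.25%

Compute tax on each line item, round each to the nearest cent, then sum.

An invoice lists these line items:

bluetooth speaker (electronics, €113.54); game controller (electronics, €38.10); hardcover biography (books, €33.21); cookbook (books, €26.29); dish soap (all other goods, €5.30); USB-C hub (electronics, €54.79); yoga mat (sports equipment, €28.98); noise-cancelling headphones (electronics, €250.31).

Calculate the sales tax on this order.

€27.45

Bluetooth speaker €113.54: electronics, under €250.00 → 0% → €0.00
Game controller €38.10: electronics, under €250.00 → 0% → €0.00
Hardcover biography €33.21: books → 0% → €0.00
Cookbook €26.29: books → 0% → €0.00
Dish soap €5.30: all other goods → 3.25% → €0.17
USB-C hub €54.79: electronics, under €250.00 → 0% → €0.00
Yoga mat €28.98: sports equipment → 7.75% → €2.25
Noise-cancelling headphones €250.31: electronics, €250.00 or more → 10% → €25.03
Total tax = €0.17 + €2.25 + €25.03 = €27.45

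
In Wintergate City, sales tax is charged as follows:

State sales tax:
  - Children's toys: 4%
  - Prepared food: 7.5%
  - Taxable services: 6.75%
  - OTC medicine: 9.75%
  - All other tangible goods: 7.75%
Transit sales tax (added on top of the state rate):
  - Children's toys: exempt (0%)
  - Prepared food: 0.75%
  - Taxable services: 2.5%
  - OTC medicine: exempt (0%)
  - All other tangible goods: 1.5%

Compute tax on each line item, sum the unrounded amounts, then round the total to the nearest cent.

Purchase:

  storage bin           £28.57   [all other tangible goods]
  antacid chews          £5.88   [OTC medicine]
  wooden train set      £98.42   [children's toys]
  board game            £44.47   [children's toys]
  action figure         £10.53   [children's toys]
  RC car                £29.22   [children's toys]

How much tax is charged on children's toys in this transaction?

£7.31

Wooden train set £98.42: children's toys → 4% + 0% transit = 4% → £3.9368
Board game £44.47: children's toys → 4% + 0% transit = 4% → £1.7788
Action figure £10.53: children's toys → 4% + 0% transit = 4% → £0.4212
RC car £29.22: children's toys → 4% + 0% transit = 4% → £1.1688
Tax on children's toys: unrounded sum = £7.3056 → £7.31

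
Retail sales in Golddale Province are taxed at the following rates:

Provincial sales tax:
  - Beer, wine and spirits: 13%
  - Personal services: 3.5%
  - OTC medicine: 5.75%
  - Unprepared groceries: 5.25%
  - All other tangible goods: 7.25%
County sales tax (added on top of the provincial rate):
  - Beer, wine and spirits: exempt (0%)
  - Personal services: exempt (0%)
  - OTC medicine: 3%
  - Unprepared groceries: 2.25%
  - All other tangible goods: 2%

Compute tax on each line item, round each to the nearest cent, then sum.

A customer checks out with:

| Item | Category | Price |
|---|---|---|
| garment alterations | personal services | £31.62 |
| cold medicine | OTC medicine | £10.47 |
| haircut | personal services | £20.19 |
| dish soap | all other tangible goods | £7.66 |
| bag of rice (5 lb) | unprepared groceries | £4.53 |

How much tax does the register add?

Garment alterations £31.62: personal services → 3.5% + 0% county = 3.5% → £1.11
Cold medicine £10.47: OTC medicine → 5.75% + 3% county = 8.75% → £0.92
Haircut £20.19: personal services → 3.5% + 0% county = 3.5% → £0.71
Dish soap £7.66: all other tangible goods → 7.25% + 2% county = 9.25% → £0.71
Bag of rice (5 lb) £4.53: unprepared groceries → 5.25% + 2.25% county = 7.5% → £0.34
Total tax = £1.11 + £0.92 + £0.71 + £0.71 + £0.34 = £3.79

£3.79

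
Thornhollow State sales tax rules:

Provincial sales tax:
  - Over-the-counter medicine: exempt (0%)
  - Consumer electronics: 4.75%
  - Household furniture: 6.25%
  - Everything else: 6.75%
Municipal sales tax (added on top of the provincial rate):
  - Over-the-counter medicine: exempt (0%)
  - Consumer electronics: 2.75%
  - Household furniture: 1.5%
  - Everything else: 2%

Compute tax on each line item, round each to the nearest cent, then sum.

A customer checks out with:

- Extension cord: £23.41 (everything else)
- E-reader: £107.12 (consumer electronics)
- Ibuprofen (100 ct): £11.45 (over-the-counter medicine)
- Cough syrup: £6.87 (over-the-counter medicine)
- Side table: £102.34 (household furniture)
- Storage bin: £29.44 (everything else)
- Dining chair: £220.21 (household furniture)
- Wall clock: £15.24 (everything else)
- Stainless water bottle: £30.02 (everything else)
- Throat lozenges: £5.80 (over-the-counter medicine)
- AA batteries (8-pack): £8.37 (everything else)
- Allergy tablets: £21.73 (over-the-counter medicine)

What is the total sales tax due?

Extension cord £23.41: everything else → 6.75% + 2% municipal = 8.75% → £2.05
E-reader £107.12: consumer electronics → 4.75% + 2.75% municipal = 7.5% → £8.03
Ibuprofen (100 ct) £11.45: over-the-counter medicine → 0% + 0% municipal = 0% → £0.00
Cough syrup £6.87: over-the-counter medicine → 0% + 0% municipal = 0% → £0.00
Side table £102.34: household furniture → 6.25% + 1.5% municipal = 7.75% → £7.93
Storage bin £29.44: everything else → 6.75% + 2% municipal = 8.75% → £2.58
Dining chair £220.21: household furniture → 6.25% + 1.5% municipal = 7.75% → £17.07
Wall clock £15.24: everything else → 6.75% + 2% municipal = 8.75% → £1.33
Stainless water bottle £30.02: everything else → 6.75% + 2% municipal = 8.75% → £2.63
Throat lozenges £5.80: over-the-counter medicine → 0% + 0% municipal = 0% → £0.00
AA batteries (8-pack) £8.37: everything else → 6.75% + 2% municipal = 8.75% → £0.73
Allergy tablets £21.73: over-the-counter medicine → 0% + 0% municipal = 0% → £0.00
Total tax = £2.05 + £8.03 + £7.93 + £2.58 + £17.07 + £1.33 + £2.63 + £0.73 = £42.35

£42.35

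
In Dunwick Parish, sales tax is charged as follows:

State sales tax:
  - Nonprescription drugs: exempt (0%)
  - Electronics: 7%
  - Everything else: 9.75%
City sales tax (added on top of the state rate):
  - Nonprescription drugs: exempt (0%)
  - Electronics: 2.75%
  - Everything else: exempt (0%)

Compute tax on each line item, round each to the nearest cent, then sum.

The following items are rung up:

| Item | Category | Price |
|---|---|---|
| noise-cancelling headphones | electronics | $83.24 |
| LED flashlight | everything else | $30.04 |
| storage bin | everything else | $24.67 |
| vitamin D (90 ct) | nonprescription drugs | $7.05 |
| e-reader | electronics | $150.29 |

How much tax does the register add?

$28.11

Noise-cancelling headphones $83.24: electronics → 7% + 2.75% city = 9.75% → $8.12
LED flashlight $30.04: everything else → 9.75% + 0% city = 9.75% → $2.93
Storage bin $24.67: everything else → 9.75% + 0% city = 9.75% → $2.41
Vitamin D (90 ct) $7.05: nonprescription drugs → 0% + 0% city = 0% → $0.00
E-reader $150.29: electronics → 7% + 2.75% city = 9.75% → $14.65
Total tax = $8.12 + $2.93 + $2.41 + $14.65 = $28.11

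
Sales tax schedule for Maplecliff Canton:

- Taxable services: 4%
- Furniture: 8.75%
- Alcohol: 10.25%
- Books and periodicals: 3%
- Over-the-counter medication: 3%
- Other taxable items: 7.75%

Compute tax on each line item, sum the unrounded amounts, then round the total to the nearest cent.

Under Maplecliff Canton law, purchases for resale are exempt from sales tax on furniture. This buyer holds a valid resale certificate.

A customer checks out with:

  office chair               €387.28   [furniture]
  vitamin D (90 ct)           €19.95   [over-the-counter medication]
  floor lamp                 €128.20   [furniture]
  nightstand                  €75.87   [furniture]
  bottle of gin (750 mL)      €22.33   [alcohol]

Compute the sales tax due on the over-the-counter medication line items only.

€0.60

Vitamin D (90 ct) €19.95: over-the-counter medication → 3% → €0.5985
Tax on over-the-counter medication: unrounded sum = €0.5985 → €0.60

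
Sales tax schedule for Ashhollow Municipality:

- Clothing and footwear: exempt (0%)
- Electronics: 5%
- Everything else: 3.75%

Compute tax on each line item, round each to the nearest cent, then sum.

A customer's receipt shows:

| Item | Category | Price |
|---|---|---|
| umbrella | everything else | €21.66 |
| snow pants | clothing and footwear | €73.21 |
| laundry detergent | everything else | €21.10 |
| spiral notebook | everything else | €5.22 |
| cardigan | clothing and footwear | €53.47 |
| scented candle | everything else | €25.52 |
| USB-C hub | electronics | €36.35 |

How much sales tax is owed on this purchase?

€4.58

Umbrella €21.66: everything else → 3.75% → €0.81
Snow pants €73.21: clothing and footwear → 0% → €0.00
Laundry detergent €21.10: everything else → 3.75% → €0.79
Spiral notebook €5.22: everything else → 3.75% → €0.20
Cardigan €53.47: clothing and footwear → 0% → €0.00
Scented candle €25.52: everything else → 3.75% → €0.96
USB-C hub €36.35: electronics → 5% → €1.82
Total tax = €0.81 + €0.79 + €0.20 + €0.96 + €1.82 = €4.58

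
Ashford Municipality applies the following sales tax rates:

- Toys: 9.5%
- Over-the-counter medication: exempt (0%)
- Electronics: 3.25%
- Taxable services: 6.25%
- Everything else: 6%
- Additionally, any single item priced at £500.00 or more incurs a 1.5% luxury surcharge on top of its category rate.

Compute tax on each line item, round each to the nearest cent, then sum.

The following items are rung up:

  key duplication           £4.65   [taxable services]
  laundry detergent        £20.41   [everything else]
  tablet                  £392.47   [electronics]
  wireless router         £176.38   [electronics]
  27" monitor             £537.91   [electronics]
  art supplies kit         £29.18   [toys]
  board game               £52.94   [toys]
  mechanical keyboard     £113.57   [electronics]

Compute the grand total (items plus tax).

Key duplication £4.65: taxable services → 6.25% → £0.29
Laundry detergent £20.41: everything else → 6% → £1.22
Tablet £392.47: electronics → 3.25% → £12.76
Wireless router £176.38: electronics → 3.25% → £5.73
27" monitor £537.91: electronics → 3.25% + 1.5% surcharge = 4.75% → £25.55
Art supplies kit £29.18: toys → 9.5% → £2.77
Board game £52.94: toys → 9.5% → £5.03
Mechanical keyboard £113.57: electronics → 3.25% → £3.69
Subtotal = £1327.51; tax = £57.04; total due = £1384.55

£1384.55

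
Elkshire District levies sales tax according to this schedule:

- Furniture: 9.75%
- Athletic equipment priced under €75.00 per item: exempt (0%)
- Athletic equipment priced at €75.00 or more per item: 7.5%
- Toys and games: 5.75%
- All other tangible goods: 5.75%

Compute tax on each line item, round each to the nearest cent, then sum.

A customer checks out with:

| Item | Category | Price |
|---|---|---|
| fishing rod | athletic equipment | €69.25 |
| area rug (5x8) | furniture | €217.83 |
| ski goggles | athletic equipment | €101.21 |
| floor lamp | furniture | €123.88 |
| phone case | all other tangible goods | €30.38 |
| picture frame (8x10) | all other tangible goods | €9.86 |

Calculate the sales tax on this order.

€43.23

Fishing rod €69.25: athletic equipment, under €75.00 → 0% → €0.00
Area rug (5x8) €217.83: furniture → 9.75% → €21.24
Ski goggles €101.21: athletic equipment, €75.00 or more → 7.5% → €7.59
Floor lamp €123.88: furniture → 9.75% → €12.08
Phone case €30.38: all other tangible goods → 5.75% → €1.75
Picture frame (8x10) €9.86: all other tangible goods → 5.75% → €0.57
Total tax = €21.24 + €7.59 + €12.08 + €1.75 + €0.57 = €43.23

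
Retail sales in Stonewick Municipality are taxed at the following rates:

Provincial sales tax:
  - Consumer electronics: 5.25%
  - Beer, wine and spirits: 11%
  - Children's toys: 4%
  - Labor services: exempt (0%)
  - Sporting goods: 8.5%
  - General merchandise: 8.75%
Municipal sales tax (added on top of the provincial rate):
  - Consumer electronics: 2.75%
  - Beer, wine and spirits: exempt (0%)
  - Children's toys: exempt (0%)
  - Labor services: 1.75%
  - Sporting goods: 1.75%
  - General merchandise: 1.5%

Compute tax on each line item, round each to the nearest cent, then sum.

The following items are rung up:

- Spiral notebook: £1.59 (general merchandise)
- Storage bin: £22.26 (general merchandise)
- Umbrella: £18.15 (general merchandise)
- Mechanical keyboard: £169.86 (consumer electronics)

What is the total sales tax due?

Spiral notebook £1.59: general merchandise → 8.75% + 1.5% municipal = 10.25% → £0.16
Storage bin £22.26: general merchandise → 8.75% + 1.5% municipal = 10.25% → £2.28
Umbrella £18.15: general merchandise → 8.75% + 1.5% municipal = 10.25% → £1.86
Mechanical keyboard £169.86: consumer electronics → 5.25% + 2.75% municipal = 8% → £13.59
Total tax = £0.16 + £2.28 + £1.86 + £13.59 = £17.89

£17.89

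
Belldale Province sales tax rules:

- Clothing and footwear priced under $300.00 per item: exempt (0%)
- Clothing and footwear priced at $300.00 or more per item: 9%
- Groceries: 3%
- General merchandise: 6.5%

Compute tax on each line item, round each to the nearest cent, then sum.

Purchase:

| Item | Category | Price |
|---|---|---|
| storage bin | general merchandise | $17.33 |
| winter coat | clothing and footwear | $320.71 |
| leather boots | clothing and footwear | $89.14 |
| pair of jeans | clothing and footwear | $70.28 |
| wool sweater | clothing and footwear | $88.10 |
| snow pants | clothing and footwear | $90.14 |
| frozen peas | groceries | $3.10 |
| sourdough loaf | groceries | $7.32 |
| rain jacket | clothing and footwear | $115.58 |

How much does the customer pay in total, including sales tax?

$832.00

Storage bin $17.33: general merchandise → 6.5% → $1.13
Winter coat $320.71: clothing and footwear, $300.00 or more → 9% → $28.86
Leather boots $89.14: clothing and footwear, under $300.00 → 0% → $0.00
Pair of jeans $70.28: clothing and footwear, under $300.00 → 0% → $0.00
Wool sweater $88.10: clothing and footwear, under $300.00 → 0% → $0.00
Snow pants $90.14: clothing and footwear, under $300.00 → 0% → $0.00
Frozen peas $3.10: groceries → 3% → $0.09
Sourdough loaf $7.32: groceries → 3% → $0.22
Rain jacket $115.58: clothing and footwear, under $300.00 → 0% → $0.00
Subtotal = $801.70; tax = $30.30; total due = $832.00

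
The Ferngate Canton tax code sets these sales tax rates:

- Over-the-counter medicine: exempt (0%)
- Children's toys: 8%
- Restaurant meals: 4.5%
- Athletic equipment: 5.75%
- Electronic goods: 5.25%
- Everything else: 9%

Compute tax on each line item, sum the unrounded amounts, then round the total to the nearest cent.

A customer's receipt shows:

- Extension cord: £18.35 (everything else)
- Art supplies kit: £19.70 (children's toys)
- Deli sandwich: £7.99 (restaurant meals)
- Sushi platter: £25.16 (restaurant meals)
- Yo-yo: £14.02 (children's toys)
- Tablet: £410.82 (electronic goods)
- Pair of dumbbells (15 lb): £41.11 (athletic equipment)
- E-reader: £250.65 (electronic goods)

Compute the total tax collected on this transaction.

Extension cord £18.35: everything else → 9% → £1.6515
Art supplies kit £19.70: children's toys → 8% → £1.576
Deli sandwich £7.99: restaurant meals → 4.5% → £0.35955
Sushi platter £25.16: restaurant meals → 4.5% → £1.1322
Yo-yo £14.02: children's toys → 8% → £1.1216
Tablet £410.82: electronic goods → 5.25% → £21.56805
Pair of dumbbells (15 lb) £41.11: athletic equipment → 5.75% → £2.363825
E-reader £250.65: electronic goods → 5.25% → £13.159125
Unrounded tax sum = £42.93185 → £42.93

£42.93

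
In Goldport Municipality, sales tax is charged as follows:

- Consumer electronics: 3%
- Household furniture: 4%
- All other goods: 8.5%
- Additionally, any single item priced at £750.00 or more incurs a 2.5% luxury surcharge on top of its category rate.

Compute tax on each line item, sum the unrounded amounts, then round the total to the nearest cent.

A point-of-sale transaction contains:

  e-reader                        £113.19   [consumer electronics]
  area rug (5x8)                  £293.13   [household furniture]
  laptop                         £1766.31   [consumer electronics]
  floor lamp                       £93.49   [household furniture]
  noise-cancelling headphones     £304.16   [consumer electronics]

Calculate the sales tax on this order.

E-reader £113.19: consumer electronics → 3% → £3.3957
Area rug (5x8) £293.13: household furniture → 4% → £11.7252
Laptop £1766.31: consumer electronics → 3% + 2.5% surcharge = 5.5% → £97.14705
Floor lamp £93.49: household furniture → 4% → £3.7396
Noise-cancelling headphones £304.16: consumer electronics → 3% → £9.1248
Unrounded tax sum = £125.13235 → £125.13

£125.13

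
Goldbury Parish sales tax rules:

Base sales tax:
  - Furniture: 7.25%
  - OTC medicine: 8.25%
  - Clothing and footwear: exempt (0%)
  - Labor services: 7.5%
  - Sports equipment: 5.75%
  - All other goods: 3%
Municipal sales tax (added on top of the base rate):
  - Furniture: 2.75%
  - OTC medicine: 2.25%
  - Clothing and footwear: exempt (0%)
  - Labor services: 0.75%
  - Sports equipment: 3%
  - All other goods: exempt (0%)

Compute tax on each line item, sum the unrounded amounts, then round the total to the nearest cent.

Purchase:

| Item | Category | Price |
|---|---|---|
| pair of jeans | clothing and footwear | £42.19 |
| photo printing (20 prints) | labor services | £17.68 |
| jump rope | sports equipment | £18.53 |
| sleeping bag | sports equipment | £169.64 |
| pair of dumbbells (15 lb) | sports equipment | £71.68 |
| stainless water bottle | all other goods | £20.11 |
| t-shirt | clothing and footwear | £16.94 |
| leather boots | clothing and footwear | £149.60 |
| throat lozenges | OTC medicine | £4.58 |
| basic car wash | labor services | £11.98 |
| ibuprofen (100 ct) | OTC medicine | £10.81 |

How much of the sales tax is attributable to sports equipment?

£22.74

Jump rope £18.53: sports equipment → 5.75% + 3% municipal = 8.75% → £1.621375
Sleeping bag £169.64: sports equipment → 5.75% + 3% municipal = 8.75% → £14.8435
Pair of dumbbells (15 lb) £71.68: sports equipment → 5.75% + 3% municipal = 8.75% → £6.272
Tax on sports equipment: unrounded sum = £22.736875 → £22.74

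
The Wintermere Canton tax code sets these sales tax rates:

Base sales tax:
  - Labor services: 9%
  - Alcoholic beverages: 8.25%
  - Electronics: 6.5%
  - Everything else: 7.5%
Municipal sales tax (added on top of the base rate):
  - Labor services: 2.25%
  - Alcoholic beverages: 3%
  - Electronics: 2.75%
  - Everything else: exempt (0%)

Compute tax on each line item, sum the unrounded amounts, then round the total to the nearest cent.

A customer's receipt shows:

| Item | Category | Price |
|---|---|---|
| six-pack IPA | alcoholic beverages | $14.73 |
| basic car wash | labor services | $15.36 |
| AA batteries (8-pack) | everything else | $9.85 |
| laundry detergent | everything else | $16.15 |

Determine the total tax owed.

$5.34

Six-pack IPA $14.73: alcoholic beverages → 8.25% + 3% municipal = 11.25% → $1.657125
Basic car wash $15.36: labor services → 9% + 2.25% municipal = 11.25% → $1.728
AA batteries (8-pack) $9.85: everything else → 7.5% + 0% municipal = 7.5% → $0.73875
Laundry detergent $16.15: everything else → 7.5% + 0% municipal = 7.5% → $1.21125
Unrounded tax sum = $5.335125 → $5.34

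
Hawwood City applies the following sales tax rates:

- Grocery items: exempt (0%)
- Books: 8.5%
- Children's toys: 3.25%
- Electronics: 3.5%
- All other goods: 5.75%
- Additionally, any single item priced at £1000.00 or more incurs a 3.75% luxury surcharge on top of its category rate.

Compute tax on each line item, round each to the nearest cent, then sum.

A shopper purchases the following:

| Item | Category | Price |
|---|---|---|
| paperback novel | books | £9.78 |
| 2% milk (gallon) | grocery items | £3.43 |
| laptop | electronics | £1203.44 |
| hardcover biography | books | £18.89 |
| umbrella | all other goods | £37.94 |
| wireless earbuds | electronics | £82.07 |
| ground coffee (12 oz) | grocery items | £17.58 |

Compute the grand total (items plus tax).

Paperback novel £9.78: books → 8.5% → £0.83
2% milk (gallon) £3.43: grocery items → 0% → £0.00
Laptop £1203.44: electronics → 3.5% + 3.75% surcharge = 7.25% → £87.25
Hardcover biography £18.89: books → 8.5% → £1.61
Umbrella £37.94: all other goods → 5.75% → £2.18
Wireless earbuds £82.07: electronics → 3.5% → £2.87
Ground coffee (12 oz) £17.58: grocery items → 0% → £0.00
Subtotal = £1373.13; tax = £94.74; total due = £1467.87

£1467.87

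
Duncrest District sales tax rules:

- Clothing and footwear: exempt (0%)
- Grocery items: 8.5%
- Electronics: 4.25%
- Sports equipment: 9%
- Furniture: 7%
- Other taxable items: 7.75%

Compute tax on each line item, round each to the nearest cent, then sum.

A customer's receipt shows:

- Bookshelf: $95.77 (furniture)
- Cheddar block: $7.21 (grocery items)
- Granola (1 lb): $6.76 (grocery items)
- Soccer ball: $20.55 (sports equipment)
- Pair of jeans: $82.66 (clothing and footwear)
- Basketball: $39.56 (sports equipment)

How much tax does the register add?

Bookshelf $95.77: furniture → 7% → $6.70
Cheddar block $7.21: grocery items → 8.5% → $0.61
Granola (1 lb) $6.76: grocery items → 8.5% → $0.57
Soccer ball $20.55: sports equipment → 9% → $1.85
Pair of jeans $82.66: clothing and footwear → 0% → $0.00
Basketball $39.56: sports equipment → 9% → $3.56
Total tax = $6.70 + $0.61 + $0.57 + $1.85 + $3.56 = $13.29

$13.29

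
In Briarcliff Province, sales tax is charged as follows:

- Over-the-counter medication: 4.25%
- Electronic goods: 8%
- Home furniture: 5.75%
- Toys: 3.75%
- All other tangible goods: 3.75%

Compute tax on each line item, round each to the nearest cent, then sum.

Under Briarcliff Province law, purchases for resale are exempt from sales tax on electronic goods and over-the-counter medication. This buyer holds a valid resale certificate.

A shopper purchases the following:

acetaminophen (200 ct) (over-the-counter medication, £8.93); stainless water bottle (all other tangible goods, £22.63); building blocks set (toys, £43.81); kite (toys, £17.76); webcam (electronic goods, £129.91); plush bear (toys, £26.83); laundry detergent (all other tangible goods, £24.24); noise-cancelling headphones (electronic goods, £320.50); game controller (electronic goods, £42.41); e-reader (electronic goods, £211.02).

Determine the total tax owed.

£5.08

Acetaminophen (200 ct) £8.93: over-the-counter medication, buyer-exempt → 0% → £0.00
Stainless water bottle £22.63: all other tangible goods → 3.75% → £0.85
Building blocks set £43.81: toys → 3.75% → £1.64
Kite £17.76: toys → 3.75% → £0.67
Webcam £129.91: electronic goods, buyer-exempt → 0% → £0.00
Plush bear £26.83: toys → 3.75% → £1.01
Laundry detergent £24.24: all other tangible goods → 3.75% → £0.91
Noise-cancelling headphones £320.50: electronic goods, buyer-exempt → 0% → £0.00
Game controller £42.41: electronic goods, buyer-exempt → 0% → £0.00
E-reader £211.02: electronic goods, buyer-exempt → 0% → £0.00
Total tax = £0.85 + £1.64 + £0.67 + £1.01 + £0.91 = £5.08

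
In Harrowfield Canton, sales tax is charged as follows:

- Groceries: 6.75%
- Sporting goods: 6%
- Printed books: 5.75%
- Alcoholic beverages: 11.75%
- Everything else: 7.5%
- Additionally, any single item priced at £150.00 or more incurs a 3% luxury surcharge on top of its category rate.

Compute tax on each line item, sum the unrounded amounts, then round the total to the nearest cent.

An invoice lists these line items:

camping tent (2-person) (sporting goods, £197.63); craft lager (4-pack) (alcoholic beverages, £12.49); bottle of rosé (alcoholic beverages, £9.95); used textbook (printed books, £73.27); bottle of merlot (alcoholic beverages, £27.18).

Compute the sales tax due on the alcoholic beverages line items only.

Craft lager (4-pack) £12.49: alcoholic beverages → 11.75% → £1.467575
Bottle of rosé £9.95: alcoholic beverages → 11.75% → £1.169125
Bottle of merlot £27.18: alcoholic beverages → 11.75% → £3.19365
Tax on alcoholic beverages: unrounded sum = £5.83035 → £5.83

£5.83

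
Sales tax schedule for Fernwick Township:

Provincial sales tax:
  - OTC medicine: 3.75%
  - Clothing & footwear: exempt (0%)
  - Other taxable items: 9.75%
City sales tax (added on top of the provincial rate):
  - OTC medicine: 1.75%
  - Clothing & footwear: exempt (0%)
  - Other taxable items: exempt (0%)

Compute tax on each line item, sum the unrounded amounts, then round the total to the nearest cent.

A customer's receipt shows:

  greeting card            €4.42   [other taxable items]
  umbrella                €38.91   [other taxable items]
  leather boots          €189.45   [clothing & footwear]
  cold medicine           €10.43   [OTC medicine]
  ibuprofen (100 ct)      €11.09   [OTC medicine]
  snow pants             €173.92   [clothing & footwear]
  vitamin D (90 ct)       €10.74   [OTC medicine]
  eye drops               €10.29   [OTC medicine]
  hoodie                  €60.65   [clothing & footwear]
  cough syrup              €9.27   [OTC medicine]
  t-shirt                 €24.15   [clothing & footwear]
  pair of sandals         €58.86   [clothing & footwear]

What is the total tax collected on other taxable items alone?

Greeting card €4.42: other taxable items → 9.75% + 0% city = 9.75% → €0.43095
Umbrella €38.91: other taxable items → 9.75% + 0% city = 9.75% → €3.793725
Tax on other taxable items: unrounded sum = €4.224675 → €4.22

€4.22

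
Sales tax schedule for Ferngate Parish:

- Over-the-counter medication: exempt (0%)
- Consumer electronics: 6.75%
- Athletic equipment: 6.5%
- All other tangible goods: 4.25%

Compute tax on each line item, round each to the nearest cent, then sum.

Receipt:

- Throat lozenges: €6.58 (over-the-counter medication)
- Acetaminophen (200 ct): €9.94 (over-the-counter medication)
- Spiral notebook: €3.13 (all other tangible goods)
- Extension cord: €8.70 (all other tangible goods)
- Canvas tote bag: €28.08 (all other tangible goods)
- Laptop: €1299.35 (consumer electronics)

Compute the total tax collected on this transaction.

Throat lozenges €6.58: over-the-counter medication → 0% → €0.00
Acetaminophen (200 ct) €9.94: over-the-counter medication → 0% → €0.00
Spiral notebook €3.13: all other tangible goods → 4.25% → €0.13
Extension cord €8.70: all other tangible goods → 4.25% → €0.37
Canvas tote bag €28.08: all other tangible goods → 4.25% → €1.19
Laptop €1299.35: consumer electronics → 6.75% → €87.71
Total tax = €0.13 + €0.37 + €1.19 + €87.71 = €89.40

€89.40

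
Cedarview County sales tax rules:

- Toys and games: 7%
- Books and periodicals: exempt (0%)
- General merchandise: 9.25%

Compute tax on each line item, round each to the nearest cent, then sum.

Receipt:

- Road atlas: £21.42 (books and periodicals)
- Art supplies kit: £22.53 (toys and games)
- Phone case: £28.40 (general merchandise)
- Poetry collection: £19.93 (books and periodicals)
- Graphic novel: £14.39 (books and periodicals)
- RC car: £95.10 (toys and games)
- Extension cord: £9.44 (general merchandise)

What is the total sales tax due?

£11.74

Road atlas £21.42: books and periodicals → 0% → £0.00
Art supplies kit £22.53: toys and games → 7% → £1.58
Phone case £28.40: general merchandise → 9.25% → £2.63
Poetry collection £19.93: books and periodicals → 0% → £0.00
Graphic novel £14.39: books and periodicals → 0% → £0.00
RC car £95.10: toys and games → 7% → £6.66
Extension cord £9.44: general merchandise → 9.25% → £0.87
Total tax = £1.58 + £2.63 + £6.66 + £0.87 = £11.74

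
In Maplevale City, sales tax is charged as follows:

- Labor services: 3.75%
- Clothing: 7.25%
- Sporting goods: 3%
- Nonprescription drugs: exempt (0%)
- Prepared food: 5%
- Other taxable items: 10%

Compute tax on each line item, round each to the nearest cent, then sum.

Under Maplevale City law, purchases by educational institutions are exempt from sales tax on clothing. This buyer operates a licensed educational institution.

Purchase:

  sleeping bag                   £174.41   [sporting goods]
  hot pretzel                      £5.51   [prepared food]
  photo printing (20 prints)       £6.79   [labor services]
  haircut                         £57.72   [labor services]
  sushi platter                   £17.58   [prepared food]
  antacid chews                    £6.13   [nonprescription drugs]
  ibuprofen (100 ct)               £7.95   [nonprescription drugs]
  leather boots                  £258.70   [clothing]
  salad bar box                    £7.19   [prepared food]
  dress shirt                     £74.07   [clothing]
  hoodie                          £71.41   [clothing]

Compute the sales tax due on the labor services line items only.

£2.41

Photo printing (20 prints) £6.79: labor services → 3.75% → £0.25
Haircut £57.72: labor services → 3.75% → £2.16
Tax on labor services = £0.25 + £2.16 = £2.41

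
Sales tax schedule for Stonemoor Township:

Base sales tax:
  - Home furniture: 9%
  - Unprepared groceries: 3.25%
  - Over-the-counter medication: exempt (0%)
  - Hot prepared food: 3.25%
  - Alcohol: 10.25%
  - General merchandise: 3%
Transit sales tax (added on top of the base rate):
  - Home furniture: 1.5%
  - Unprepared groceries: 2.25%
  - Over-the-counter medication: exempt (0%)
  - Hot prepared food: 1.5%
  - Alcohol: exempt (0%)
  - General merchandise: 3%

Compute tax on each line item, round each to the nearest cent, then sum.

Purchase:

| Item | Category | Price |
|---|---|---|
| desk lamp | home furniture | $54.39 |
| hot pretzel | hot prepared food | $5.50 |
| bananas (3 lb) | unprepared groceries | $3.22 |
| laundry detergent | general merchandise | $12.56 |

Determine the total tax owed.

Desk lamp $54.39: home furniture → 9% + 1.5% transit = 10.5% → $5.71
Hot pretzel $5.50: hot prepared food → 3.25% + 1.5% transit = 4.75% → $0.26
Bananas (3 lb) $3.22: unprepared groceries → 3.25% + 2.25% transit = 5.5% → $0.18
Laundry detergent $12.56: general merchandise → 3% + 3% transit = 6% → $0.75
Total tax = $5.71 + $0.26 + $0.18 + $0.75 = $6.90

$6.90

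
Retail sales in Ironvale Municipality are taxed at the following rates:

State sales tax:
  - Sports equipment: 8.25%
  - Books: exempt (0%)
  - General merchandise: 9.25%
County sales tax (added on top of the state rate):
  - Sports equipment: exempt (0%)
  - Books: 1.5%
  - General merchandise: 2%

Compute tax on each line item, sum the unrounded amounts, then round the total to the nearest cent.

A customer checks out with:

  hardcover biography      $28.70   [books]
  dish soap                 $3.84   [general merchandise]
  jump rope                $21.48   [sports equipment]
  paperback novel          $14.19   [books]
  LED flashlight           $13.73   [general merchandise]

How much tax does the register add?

Hardcover biography $28.70: books → 0% + 1.5% county = 1.5% → $0.4305
Dish soap $3.84: general merchandise → 9.25% + 2% county = 11.25% → $0.432
Jump rope $21.48: sports equipment → 8.25% + 0% county = 8.25% → $1.7721
Paperback novel $14.19: books → 0% + 1.5% county = 1.5% → $0.21285
LED flashlight $13.73: general merchandise → 9.25% + 2% county = 11.25% → $1.544625
Unrounded tax sum = $4.392075 → $4.39

$4.39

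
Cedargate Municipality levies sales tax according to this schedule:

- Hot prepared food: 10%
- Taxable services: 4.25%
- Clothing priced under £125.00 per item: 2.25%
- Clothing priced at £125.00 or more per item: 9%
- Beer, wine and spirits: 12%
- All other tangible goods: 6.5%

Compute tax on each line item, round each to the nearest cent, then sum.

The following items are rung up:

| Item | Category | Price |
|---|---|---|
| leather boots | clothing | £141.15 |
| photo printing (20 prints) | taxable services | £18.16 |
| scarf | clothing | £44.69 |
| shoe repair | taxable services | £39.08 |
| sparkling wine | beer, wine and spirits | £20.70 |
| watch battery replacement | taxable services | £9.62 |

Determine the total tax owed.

£19.03

Leather boots £141.15: clothing, £125.00 or more → 9% → £12.70
Photo printing (20 prints) £18.16: taxable services → 4.25% → £0.77
Scarf £44.69: clothing, under £125.00 → 2.25% → £1.01
Shoe repair £39.08: taxable services → 4.25% → £1.66
Sparkling wine £20.70: beer, wine and spirits → 12% → £2.48
Watch battery replacement £9.62: taxable services → 4.25% → £0.41
Total tax = £12.70 + £0.77 + £1.01 + £1.66 + £2.48 + £0.41 = £19.03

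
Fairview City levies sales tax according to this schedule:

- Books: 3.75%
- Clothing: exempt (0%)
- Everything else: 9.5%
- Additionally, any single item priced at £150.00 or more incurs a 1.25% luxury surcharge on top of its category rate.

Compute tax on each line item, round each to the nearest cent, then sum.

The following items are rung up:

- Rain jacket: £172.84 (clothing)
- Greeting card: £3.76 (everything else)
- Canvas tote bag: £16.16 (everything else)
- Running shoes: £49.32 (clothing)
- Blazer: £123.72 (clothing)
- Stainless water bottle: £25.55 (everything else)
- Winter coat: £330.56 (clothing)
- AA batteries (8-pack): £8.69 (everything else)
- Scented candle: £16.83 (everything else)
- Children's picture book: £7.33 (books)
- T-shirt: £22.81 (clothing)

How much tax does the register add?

Rain jacket £172.84: clothing → 0% + 1.25% surcharge = 1.25% → £2.16
Greeting card £3.76: everything else → 9.5% → £0.36
Canvas tote bag £16.16: everything else → 9.5% → £1.54
Running shoes £49.32: clothing → 0% → £0.00
Blazer £123.72: clothing → 0% → £0.00
Stainless water bottle £25.55: everything else → 9.5% → £2.43
Winter coat £330.56: clothing → 0% + 1.25% surcharge = 1.25% → £4.13
AA batteries (8-pack) £8.69: everything else → 9.5% → £0.83
Scented candle £16.83: everything else → 9.5% → £1.60
Children's picture book £7.33: books → 3.75% → £0.27
T-shirt £22.81: clothing → 0% → £0.00
Total tax = £2.16 + £0.36 + £1.54 + £2.43 + £4.13 + £0.83 + £1.60 + £0.27 = £13.32

£13.32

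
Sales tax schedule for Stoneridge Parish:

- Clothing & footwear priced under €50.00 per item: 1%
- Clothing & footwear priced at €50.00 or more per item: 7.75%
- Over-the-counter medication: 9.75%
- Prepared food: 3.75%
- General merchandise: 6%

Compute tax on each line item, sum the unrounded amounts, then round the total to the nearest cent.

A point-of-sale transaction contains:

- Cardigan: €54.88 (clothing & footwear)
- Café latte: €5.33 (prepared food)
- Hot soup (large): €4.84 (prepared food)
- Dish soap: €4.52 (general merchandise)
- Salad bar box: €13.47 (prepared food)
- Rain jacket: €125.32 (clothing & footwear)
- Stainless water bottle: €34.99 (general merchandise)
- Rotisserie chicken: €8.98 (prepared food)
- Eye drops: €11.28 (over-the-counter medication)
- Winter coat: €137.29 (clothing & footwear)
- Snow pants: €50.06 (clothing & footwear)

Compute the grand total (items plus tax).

Cardigan €54.88: clothing & footwear, €50.00 or more → 7.75% → €4.2532
Café latte €5.33: prepared food → 3.75% → €0.199875
Hot soup (large) €4.84: prepared food → 3.75% → €0.1815
Dish soap €4.52: general merchandise → 6% → €0.2712
Salad bar box €13.47: prepared food → 3.75% → €0.505125
Rain jacket €125.32: clothing & footwear, €50.00 or more → 7.75% → €9.7123
Stainless water bottle €34.99: general merchandise → 6% → €2.0994
Rotisserie chicken €8.98: prepared food → 3.75% → €0.33675
Eye drops €11.28: over-the-counter medication → 9.75% → €1.0998
Winter coat €137.29: clothing & footwear, €50.00 or more → 7.75% → €10.639975
Snow pants €50.06: clothing & footwear, €50.00 or more → 7.75% → €3.87965
Subtotal = €450.96; unrounded tax = €33.178775 → €33.18; total due = €484.14

€484.14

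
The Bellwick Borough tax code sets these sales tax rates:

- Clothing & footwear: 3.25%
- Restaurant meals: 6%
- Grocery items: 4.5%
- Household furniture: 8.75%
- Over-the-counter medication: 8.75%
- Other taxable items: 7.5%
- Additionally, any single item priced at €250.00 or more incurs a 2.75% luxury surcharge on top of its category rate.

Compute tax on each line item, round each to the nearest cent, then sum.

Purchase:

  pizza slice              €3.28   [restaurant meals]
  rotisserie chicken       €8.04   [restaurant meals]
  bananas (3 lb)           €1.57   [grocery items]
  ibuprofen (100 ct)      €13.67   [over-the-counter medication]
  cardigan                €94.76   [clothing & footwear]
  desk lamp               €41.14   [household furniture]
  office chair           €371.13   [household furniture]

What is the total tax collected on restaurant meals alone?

€0.68

Pizza slice €3.28: restaurant meals → 6% → €0.20
Rotisserie chicken €8.04: restaurant meals → 6% → €0.48
Tax on restaurant meals = €0.20 + €0.48 = €0.68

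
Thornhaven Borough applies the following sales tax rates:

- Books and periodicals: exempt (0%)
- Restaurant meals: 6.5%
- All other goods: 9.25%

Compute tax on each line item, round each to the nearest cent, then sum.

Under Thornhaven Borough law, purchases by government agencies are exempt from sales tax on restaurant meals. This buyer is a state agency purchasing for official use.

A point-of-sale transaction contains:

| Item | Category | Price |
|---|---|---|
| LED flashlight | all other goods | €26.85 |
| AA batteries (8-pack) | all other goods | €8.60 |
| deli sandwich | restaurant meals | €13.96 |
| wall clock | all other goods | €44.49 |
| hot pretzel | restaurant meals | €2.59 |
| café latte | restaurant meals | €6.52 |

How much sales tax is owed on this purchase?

LED flashlight €26.85: all other goods → 9.25% → €2.48
AA batteries (8-pack) €8.60: all other goods → 9.25% → €0.80
Deli sandwich €13.96: restaurant meals, buyer-exempt → 0% → €0.00
Wall clock €44.49: all other goods → 9.25% → €4.12
Hot pretzel €2.59: restaurant meals, buyer-exempt → 0% → €0.00
Café latte €6.52: restaurant meals, buyer-exempt → 0% → €0.00
Total tax = €2.48 + €0.80 + €4.12 = €7.40

€7.40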